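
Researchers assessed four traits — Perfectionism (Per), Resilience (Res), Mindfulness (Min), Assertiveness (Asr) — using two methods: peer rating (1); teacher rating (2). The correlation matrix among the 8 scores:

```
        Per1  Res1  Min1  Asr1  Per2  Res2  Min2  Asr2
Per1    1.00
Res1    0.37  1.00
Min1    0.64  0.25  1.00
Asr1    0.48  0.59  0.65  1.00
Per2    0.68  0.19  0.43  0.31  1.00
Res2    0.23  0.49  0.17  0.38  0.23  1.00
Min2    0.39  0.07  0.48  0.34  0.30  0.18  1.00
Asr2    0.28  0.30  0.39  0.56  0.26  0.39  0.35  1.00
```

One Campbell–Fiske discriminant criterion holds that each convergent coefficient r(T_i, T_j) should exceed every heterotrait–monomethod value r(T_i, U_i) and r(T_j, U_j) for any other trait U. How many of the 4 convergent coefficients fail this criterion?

3

Each convergent coefficient versus the relevant comparison correlations:
Per (methods 1·2): 0.68 vs {0.37, 0.23, 0.64, 0.30, 0.48, 0.26} → pass.
Res (methods 1·2): 0.49 vs {0.37, 0.23, 0.25, 0.18, 0.59, 0.39} → fail.
Min (methods 1·2): 0.48 vs {0.64, 0.30, 0.25, 0.18, 0.65, 0.35} → fail.
Asr (methods 1·2): 0.56 vs {0.48, 0.26, 0.59, 0.39, 0.65, 0.35} → fail.
3 of 4 fail.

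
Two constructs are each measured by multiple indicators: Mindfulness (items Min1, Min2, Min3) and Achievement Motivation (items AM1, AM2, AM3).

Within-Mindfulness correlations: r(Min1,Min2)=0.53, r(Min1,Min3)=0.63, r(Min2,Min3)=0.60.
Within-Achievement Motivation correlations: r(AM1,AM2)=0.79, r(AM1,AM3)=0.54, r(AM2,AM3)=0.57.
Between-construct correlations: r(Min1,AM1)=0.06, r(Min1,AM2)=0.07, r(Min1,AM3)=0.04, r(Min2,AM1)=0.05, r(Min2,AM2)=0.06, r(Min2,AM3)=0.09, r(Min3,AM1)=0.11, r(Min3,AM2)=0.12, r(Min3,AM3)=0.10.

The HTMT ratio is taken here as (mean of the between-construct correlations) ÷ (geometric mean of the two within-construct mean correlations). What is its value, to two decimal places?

Mean heterotrait r = 0.70/9 = 0.0778.
Mean within-Min = 1.76/3 = 0.5867; mean within-AM = 1.90/3 = 0.6333.
Geometric mean = √(0.5867 × 0.6333) = 0.6096.
HTMT = 0.0778 / 0.6096 = 0.13.

0.13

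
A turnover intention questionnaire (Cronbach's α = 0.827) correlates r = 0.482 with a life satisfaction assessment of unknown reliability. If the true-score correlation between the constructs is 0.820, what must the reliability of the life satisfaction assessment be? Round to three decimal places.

0.418

r_true = r_obs / √(r_xx · r_yy) ⇒ 0.820 = 0.482 / √(0.827 · r_yy).
√(0.827 · r_yy) = 0.482 / 0.820 = 0.5878; 0.827 · r_yy = 0.3455; r_yy = 0.3455 / 0.827 ≈ 0.418.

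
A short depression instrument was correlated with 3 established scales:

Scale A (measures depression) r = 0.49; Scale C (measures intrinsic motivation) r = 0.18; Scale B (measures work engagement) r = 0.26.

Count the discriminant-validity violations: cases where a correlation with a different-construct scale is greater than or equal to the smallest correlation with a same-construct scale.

Convergent (same construct = depression): Scale A.
Smallest convergent = 0.49. Discriminant values: 0.18, 0.26; count ≥ 0.49 → 0.

0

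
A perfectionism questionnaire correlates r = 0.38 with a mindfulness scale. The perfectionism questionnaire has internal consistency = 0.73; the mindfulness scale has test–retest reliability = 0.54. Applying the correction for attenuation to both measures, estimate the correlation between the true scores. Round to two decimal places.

r_true = r_obs / √(r_xx · r_yy) = 0.38 / √(0.73 × 0.54) = 0.38 / √0.3942 = 0.38 / 0.6279 ≈ 0.61.

0.61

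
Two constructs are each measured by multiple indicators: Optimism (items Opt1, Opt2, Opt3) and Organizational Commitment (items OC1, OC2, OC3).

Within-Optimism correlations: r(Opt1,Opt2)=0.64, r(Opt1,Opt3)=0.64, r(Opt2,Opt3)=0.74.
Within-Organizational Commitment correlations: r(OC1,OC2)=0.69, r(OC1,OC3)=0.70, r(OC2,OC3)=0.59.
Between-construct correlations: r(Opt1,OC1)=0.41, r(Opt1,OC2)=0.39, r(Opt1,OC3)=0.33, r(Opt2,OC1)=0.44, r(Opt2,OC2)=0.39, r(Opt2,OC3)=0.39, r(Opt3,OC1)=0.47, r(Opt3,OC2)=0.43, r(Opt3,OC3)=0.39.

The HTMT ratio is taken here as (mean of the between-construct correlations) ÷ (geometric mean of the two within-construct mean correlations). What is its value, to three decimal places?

Between-construct mean = 3.64/9 = 0.4044.
Mean within-Opt = 2.02/3 = 0.6733; mean within-OC = 1.98/3 = 0.6600.
Geometric mean = √(0.6733 × 0.6600) = 0.6666.
HTMT = 0.4044 / 0.6666 = 0.607.

0.607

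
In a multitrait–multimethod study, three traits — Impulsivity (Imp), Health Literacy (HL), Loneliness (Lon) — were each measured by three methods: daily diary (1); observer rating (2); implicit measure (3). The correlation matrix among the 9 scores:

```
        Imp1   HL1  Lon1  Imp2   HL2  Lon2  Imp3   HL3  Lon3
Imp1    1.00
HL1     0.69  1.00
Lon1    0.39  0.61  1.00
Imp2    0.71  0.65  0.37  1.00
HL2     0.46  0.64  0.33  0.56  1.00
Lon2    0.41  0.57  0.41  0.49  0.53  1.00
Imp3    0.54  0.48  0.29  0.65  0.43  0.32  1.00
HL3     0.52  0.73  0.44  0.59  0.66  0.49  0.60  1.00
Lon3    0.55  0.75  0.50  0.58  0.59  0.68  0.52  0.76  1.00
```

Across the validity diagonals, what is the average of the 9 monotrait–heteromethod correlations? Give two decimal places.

0.61

Convergent values: 0.71, 0.54, 0.65, 0.64, 0.73, 0.66, 0.41, 0.50, 0.68; mean = 5.52/9 = 0.61.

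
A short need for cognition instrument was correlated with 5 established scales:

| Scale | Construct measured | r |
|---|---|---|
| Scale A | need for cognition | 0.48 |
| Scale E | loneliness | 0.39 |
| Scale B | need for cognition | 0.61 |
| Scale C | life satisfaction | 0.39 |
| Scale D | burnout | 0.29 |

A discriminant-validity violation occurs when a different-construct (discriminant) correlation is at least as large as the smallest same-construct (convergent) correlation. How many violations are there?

Convergent (same construct = need for cognition): Scale A, Scale B.
Smallest convergent = 0.48. Discriminant values: 0.39, 0.39, 0.29; count ≥ 0.48 → 0.

0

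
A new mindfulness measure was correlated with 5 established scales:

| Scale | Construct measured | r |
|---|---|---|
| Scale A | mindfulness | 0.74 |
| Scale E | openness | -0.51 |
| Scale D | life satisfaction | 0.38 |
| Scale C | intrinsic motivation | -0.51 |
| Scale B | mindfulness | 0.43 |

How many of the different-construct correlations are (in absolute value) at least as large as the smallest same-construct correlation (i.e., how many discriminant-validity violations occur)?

2

Convergent (same construct = mindfulness): Scale A, Scale B.
Smallest convergent = 0.43. Discriminant |r|: 0.51, 0.38, 0.51; count ≥ 0.43 → 2.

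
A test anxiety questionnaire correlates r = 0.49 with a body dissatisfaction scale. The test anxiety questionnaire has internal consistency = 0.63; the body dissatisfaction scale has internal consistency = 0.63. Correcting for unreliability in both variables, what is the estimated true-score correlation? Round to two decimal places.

0.78

r_true = r_obs / √(r_xx · r_yy) = 0.49 / √(0.63 × 0.63) = 0.49 / √0.3969 = 0.49 / 0.6300 ≈ 0.78.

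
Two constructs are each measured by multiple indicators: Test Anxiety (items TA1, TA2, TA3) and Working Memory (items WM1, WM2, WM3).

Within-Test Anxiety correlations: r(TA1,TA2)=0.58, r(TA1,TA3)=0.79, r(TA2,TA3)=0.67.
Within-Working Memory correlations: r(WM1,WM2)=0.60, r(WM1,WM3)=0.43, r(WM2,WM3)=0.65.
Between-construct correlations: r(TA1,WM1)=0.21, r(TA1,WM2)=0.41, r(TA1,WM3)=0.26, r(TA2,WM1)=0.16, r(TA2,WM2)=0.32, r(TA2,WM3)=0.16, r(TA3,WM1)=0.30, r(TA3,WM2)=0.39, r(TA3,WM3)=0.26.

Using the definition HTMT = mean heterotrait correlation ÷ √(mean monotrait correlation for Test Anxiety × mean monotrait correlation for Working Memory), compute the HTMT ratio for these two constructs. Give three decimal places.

0.445

Mean between = 2.47/9 = 0.2744.
Mean within-TA = 2.04/3 = 0.6800; mean within-WM = 1.68/3 = 0.5600.
Geometric mean = √(0.6800 × 0.5600) = 0.6171.
HTMT = 0.2744 / 0.6171 = 0.445.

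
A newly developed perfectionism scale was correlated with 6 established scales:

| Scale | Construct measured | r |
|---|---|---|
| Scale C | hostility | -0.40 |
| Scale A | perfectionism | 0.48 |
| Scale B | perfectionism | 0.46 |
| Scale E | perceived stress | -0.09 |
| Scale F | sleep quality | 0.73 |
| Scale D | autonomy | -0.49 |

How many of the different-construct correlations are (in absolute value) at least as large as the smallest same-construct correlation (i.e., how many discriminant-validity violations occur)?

Convergent (same construct = perfectionism): Scale A, Scale B.
Smallest convergent = 0.46. Discriminant |r|: 0.40, 0.09, 0.73, 0.49; count ≥ 0.46 → 2.

2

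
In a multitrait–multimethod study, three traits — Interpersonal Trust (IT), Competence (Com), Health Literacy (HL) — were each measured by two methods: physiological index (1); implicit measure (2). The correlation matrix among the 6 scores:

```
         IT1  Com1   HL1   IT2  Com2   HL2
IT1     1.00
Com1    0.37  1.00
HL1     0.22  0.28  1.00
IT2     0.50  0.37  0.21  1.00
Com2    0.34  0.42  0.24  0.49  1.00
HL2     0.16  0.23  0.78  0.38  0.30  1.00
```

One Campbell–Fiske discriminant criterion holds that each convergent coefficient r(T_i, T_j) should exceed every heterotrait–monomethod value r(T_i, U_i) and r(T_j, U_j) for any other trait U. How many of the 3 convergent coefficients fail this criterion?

Convergent coefficients and their comparison sets:
IT (methods 1·2): 0.50 vs {0.37, 0.49, 0.22, 0.38} → pass.
Com (methods 1·2): 0.42 vs {0.37, 0.49, 0.28, 0.30} → fail.
HL (methods 1·2): 0.78 vs {0.22, 0.38, 0.28, 0.30} → pass.
1 of 3 fail.

1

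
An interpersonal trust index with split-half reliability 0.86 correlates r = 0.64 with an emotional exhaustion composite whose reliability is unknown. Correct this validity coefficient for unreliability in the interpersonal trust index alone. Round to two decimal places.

0.69

Single correction: r_c = r_obs / √r_xx = 0.64 / √0.86 = 0.64 / 0.9274 ≈ 0.69.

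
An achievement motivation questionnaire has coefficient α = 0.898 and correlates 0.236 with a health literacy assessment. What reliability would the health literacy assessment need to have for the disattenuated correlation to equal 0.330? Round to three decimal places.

r_true = r_obs / √(r_xx · r_yy) ⇒ 0.330 = 0.236 / √(0.898 · r_yy).
√(0.898 · r_yy) = 0.236 / 0.330 = 0.7152; 0.898 · r_yy = 0.5115; r_yy = 0.5115 / 0.898 ≈ 0.570.

0.570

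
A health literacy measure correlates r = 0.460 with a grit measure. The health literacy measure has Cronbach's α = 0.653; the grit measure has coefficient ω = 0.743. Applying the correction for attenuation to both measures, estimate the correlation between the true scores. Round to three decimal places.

r_true = r_obs / √(r_xx · r_yy) = 0.460 / √(0.653 × 0.743) = 0.460 / √0.485179 = 0.460 / 0.6965 ≈ 0.660.

0.660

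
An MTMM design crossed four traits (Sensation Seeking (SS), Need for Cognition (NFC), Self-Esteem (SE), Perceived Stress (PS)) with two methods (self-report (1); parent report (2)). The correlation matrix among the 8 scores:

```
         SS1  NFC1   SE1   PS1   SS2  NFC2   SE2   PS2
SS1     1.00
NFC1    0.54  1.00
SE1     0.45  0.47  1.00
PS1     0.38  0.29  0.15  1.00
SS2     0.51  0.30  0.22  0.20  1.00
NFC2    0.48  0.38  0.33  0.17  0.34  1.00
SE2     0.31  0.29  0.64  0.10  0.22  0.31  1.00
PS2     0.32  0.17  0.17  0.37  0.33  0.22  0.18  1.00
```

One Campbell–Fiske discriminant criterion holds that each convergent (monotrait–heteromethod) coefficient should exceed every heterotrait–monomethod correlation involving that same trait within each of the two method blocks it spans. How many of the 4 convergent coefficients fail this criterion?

Each convergent coefficient versus the relevant comparison correlations:
SS (methods 1·2): 0.51 vs {0.54, 0.34, 0.45, 0.22, 0.38, 0.33} → fail.
NFC (methods 1·2): 0.38 vs {0.54, 0.34, 0.47, 0.31, 0.29, 0.22} → fail.
SE (methods 1·2): 0.64 vs {0.45, 0.22, 0.47, 0.31, 0.15, 0.18} → pass.
PS (methods 1·2): 0.37 vs {0.38, 0.33, 0.29, 0.22, 0.15, 0.18} → fail.
3 of 4 fail.

3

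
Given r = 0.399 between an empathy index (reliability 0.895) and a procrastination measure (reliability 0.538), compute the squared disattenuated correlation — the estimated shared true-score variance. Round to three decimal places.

Disattenuated r = 0.399 / √(0.895 × 0.538) = 0.399 / 0.6939 = 0.5750.
Shared true-score variance = 0.5750² = 0.3306 ≈ 0.331.

0.331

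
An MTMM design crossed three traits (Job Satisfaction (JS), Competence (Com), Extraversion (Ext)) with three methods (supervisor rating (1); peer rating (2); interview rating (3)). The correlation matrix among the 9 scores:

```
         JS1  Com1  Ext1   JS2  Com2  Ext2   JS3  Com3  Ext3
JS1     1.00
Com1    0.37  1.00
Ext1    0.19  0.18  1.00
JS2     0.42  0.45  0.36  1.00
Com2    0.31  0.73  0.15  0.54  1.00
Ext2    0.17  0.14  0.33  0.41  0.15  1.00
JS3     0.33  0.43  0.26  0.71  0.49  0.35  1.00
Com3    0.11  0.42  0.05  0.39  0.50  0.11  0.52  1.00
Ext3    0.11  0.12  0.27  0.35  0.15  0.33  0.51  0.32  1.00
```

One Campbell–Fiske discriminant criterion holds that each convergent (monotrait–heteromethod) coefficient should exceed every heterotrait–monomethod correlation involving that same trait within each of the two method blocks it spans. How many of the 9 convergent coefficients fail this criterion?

Checking each validity diagonal entry against its comparison values:
JS (methods 1·2): 0.42 vs {0.37, 0.54, 0.19, 0.41} → fail.
JS (methods 1·3): 0.33 vs {0.37, 0.52, 0.19, 0.51} → fail.
JS (methods 2·3): 0.71 vs {0.54, 0.52, 0.41, 0.51} → pass.
Com (methods 1·2): 0.73 vs {0.37, 0.54, 0.18, 0.15} → pass.
Com (methods 1·3): 0.42 vs {0.37, 0.52, 0.18, 0.32} → fail.
Com (methods 2·3): 0.50 vs {0.54, 0.52, 0.15, 0.32} → fail.
Ext (methods 1·2): 0.33 vs {0.19, 0.41, 0.18, 0.15} → fail.
Ext (methods 1·3): 0.27 vs {0.19, 0.51, 0.18, 0.32} → fail.
Ext (methods 2·3): 0.33 vs {0.41, 0.51, 0.15, 0.32} → fail.
7 of 9 fail.

7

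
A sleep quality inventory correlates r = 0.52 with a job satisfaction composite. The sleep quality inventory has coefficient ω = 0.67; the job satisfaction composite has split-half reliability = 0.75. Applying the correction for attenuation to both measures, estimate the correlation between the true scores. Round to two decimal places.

0.73

r_true = r_obs / √(r_xx · r_yy) = 0.52 / √(0.67 × 0.75) = 0.52 / √0.5025 = 0.52 / 0.7089 ≈ 0.73.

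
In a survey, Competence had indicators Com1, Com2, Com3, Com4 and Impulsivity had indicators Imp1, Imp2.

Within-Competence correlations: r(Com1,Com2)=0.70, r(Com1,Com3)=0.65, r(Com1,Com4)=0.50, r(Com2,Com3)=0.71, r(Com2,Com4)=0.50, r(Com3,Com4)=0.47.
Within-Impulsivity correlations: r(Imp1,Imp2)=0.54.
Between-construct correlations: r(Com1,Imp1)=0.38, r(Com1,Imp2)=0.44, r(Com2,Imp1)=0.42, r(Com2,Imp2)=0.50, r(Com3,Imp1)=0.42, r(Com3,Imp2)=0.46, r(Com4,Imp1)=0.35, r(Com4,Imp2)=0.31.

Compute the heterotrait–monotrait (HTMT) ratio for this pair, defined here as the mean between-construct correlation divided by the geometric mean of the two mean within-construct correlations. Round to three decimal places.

Mean heterotrait r = 3.28/8 = 0.4100.
Mean within-Com = 3.53/6 = 0.5883; mean within-Imp = 0.54/1 = 0.5400.
Geometric mean = √(0.5883 × 0.5400) = 0.5636.
HTMT = 0.4100 / 0.5636 = 0.727.

0.727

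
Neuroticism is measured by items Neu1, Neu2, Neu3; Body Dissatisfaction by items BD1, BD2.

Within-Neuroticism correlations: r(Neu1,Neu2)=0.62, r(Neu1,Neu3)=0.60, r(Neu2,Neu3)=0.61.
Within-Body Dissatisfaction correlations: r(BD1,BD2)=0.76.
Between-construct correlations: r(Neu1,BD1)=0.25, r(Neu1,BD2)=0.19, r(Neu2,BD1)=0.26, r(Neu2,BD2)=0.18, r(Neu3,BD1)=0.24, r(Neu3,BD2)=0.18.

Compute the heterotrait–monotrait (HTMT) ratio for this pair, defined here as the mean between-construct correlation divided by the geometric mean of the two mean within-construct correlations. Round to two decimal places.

0.32

Mean heterotrait r = 1.30/6 = 0.2167.
Mean within-Neu = 1.83/3 = 0.6100; mean within-BD = 0.76/1 = 0.7600.
Geometric mean = √(0.6100 × 0.7600) = 0.6809.
HTMT = 0.2167 / 0.6809 = 0.32.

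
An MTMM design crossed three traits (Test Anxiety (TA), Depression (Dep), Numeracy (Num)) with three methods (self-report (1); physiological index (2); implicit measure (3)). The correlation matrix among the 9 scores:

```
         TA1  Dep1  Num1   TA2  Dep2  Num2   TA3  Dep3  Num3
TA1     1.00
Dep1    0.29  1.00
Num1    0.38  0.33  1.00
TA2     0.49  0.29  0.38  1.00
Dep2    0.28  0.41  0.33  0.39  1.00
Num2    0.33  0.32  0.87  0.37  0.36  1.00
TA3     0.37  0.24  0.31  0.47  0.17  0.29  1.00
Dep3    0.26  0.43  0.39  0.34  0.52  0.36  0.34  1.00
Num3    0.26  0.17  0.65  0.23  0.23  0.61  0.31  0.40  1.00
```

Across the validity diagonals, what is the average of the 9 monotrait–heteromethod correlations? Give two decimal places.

Convergent values: 0.49, 0.37, 0.47, 0.41, 0.43, 0.52, 0.87, 0.65, 0.61; mean = 4.82/9 = 0.54.

0.54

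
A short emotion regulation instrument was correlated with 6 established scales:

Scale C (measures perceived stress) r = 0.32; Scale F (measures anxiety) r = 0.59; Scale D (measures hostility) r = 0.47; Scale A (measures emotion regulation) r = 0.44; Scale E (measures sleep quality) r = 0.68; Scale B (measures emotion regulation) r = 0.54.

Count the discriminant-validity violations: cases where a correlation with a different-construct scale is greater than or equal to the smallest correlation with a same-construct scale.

Convergent (same construct = emotion regulation): Scale A, Scale B.
Smallest convergent = 0.44. Discriminant values: 0.32, 0.59, 0.47, 0.68; count ≥ 0.44 → 3.

3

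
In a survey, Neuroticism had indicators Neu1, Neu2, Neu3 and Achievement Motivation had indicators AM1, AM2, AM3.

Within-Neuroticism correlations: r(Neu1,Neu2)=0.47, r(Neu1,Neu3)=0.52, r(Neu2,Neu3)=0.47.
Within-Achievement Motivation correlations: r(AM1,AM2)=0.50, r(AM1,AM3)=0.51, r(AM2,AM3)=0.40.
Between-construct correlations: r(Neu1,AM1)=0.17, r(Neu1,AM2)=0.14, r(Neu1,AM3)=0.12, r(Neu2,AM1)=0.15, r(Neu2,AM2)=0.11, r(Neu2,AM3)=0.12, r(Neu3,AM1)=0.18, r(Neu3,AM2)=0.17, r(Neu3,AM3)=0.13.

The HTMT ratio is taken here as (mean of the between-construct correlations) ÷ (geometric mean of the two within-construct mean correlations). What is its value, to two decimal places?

Between-construct mean = 1.29/9 = 0.1433.
Mean within-Neu = 1.46/3 = 0.4867; mean within-AM = 1.41/3 = 0.4700.
Geometric mean = √(0.4867 × 0.4700) = 0.4783.
HTMT = 0.1433 / 0.4783 = 0.30.

0.30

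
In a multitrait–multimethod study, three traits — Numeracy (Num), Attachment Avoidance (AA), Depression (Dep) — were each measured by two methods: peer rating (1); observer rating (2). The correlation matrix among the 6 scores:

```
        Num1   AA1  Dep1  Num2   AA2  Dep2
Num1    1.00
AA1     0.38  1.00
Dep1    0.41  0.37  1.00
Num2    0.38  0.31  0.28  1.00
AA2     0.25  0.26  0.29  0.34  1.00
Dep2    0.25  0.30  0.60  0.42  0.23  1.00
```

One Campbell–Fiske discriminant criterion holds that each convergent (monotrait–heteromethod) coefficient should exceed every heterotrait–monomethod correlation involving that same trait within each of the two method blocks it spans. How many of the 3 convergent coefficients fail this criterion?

2

Checking each validity diagonal entry against its comparison values:
Num (methods 1·2): 0.38 vs {0.38, 0.34, 0.41, 0.42} → fail.
AA (methods 1·2): 0.26 vs {0.38, 0.34, 0.37, 0.23} → fail.
Dep (methods 1·2): 0.60 vs {0.41, 0.42, 0.37, 0.23} → pass.
2 of 3 fail.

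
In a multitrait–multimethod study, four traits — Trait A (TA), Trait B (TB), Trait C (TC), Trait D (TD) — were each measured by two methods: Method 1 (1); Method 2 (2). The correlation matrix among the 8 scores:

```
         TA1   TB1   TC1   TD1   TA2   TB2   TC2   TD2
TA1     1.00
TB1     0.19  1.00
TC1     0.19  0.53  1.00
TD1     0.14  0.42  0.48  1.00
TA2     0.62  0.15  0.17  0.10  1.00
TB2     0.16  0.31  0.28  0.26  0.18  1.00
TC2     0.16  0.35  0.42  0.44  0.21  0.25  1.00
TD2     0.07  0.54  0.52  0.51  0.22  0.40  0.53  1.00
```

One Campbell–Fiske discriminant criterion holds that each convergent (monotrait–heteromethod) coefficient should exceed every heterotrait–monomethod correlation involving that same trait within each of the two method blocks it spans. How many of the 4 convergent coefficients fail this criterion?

Each convergent coefficient versus the relevant comparison correlations:
TA (methods 1·2): 0.62 vs {0.19, 0.18, 0.19, 0.21, 0.14, 0.22} → pass.
TB (methods 1·2): 0.31 vs {0.19, 0.18, 0.53, 0.25, 0.42, 0.40} → fail.
TC (methods 1·2): 0.42 vs {0.19, 0.21, 0.53, 0.25, 0.48, 0.53} → fail.
TD (methods 1·2): 0.51 vs {0.14, 0.22, 0.42, 0.40, 0.48, 0.53} → fail.
3 of 4 fail.

3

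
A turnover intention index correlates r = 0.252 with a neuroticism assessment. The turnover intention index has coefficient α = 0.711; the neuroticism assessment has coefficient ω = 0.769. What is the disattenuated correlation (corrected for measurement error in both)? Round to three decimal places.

0.341

r_true = r_obs / √(r_xx · r_yy) = 0.252 / √(0.711 × 0.769) = 0.252 / √0.546759 = 0.252 / 0.7394 ≈ 0.341.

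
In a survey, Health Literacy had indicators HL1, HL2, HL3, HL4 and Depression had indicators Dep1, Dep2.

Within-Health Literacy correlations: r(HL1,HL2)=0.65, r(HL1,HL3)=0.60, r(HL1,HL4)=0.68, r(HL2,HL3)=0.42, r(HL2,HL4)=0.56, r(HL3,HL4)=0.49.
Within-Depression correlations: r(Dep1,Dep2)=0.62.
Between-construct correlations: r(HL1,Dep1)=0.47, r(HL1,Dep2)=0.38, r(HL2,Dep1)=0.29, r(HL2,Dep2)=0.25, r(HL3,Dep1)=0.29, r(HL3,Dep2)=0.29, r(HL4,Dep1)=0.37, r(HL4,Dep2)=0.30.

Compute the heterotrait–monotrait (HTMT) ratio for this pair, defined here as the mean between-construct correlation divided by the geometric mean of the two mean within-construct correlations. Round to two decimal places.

Between-construct mean = 2.64/8 = 0.3300.
Mean within-HL = 3.40/6 = 0.5667; mean within-Dep = 0.62/1 = 0.6200.
Geometric mean = √(0.5667 × 0.6200) = 0.5928.
HTMT = 0.3300 / 0.5928 = 0.56.

0.56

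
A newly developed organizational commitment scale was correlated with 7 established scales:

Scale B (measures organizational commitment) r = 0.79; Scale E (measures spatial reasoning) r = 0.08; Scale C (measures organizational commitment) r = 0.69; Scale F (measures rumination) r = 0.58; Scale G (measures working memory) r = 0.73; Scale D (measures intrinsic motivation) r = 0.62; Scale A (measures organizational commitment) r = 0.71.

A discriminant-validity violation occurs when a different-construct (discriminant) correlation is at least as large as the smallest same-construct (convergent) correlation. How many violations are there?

1

Convergent (same construct = organizational commitment): Scale B, Scale C, Scale A.
Smallest convergent = 0.69. Discriminant values: 0.08, 0.58, 0.73, 0.62; count ≥ 0.69 → 1.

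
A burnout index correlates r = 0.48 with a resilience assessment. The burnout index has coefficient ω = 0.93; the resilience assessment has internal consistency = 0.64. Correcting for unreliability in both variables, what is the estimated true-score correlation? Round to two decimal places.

0.62

r_true = r_obs / √(r_xx · r_yy) = 0.48 / √(0.93 × 0.64) = 0.48 / √0.5952 = 0.48 / 0.7715 ≈ 0.62.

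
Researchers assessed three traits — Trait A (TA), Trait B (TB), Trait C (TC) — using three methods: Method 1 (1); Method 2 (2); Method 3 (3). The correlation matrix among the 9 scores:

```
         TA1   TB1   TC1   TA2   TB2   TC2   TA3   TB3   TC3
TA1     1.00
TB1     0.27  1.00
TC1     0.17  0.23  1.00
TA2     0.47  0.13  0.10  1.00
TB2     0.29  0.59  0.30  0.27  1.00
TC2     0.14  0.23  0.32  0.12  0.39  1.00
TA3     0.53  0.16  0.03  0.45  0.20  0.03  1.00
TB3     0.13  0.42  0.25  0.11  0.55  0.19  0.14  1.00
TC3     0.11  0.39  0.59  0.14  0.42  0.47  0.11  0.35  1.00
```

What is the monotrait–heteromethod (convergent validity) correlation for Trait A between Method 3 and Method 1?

0.53

Same trait (TA), different methods: r(TA3, TA1) = 0.53.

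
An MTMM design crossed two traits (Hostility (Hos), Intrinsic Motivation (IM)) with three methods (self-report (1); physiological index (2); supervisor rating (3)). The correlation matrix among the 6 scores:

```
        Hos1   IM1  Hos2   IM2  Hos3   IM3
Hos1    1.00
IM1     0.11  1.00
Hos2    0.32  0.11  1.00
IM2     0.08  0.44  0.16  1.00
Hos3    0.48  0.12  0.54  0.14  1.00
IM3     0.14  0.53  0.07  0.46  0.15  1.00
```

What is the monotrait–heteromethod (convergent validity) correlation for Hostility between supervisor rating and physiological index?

Same trait (Hos), different methods: r(Hos3, Hos2) = 0.54.

0.54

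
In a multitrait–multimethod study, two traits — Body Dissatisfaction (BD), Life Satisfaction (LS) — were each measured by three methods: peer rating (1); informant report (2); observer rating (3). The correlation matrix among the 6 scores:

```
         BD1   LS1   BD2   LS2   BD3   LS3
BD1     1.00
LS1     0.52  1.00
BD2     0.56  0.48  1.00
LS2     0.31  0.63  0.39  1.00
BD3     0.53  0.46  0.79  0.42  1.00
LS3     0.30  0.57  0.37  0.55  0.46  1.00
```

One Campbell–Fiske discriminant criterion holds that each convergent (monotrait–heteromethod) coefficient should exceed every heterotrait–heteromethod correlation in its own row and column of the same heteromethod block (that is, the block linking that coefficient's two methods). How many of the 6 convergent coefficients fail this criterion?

0

Each convergent coefficient versus the relevant comparison correlations:
BD (methods 1·2): 0.56 vs {0.31, 0.48} → pass.
BD (methods 1·3): 0.53 vs {0.30, 0.46} → pass.
BD (methods 2·3): 0.79 vs {0.37, 0.42} → pass.
LS (methods 1·2): 0.63 vs {0.48, 0.31} → pass.
LS (methods 1·3): 0.57 vs {0.46, 0.30} → pass.
LS (methods 2·3): 0.55 vs {0.42, 0.37} → pass.
0 of 6 fail.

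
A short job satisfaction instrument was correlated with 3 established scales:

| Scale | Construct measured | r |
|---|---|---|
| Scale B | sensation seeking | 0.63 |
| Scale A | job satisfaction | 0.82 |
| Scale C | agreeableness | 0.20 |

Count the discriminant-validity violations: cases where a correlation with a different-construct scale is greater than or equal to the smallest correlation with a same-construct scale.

0

Convergent (same construct = job satisfaction): Scale A.
Smallest convergent = 0.82. Discriminant values: 0.63, 0.20; count ≥ 0.82 → 0.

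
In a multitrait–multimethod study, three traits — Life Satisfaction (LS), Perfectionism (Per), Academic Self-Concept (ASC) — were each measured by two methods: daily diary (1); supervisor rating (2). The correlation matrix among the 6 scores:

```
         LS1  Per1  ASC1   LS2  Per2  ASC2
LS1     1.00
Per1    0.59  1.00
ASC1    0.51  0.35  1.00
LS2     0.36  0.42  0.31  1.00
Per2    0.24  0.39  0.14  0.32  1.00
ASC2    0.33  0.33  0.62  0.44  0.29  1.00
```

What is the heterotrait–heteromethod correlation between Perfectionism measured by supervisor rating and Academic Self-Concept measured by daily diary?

Different traits and methods: r(Per2, ASC1) = 0.14.

0.14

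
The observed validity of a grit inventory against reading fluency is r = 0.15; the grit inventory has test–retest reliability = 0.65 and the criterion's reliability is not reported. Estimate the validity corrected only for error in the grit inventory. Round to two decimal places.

Single correction: r_c = r_obs / √r_xx = 0.15 / √0.65 = 0.15 / 0.8062 ≈ 0.19.

0.19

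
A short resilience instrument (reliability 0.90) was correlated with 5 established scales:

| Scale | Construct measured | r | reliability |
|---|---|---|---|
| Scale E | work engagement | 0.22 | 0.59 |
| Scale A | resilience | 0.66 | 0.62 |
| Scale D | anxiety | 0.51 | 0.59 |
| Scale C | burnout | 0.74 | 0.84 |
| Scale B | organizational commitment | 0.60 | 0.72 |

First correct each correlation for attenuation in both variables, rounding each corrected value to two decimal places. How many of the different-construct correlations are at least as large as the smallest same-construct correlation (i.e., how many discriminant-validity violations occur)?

Disattenuated r (r / √(r_scale · r_new)):
  Scale E (disc): 0.22 / √(0.59·0.90) = 0.30
  Scale A (conv): 0.66 / √(0.62·0.90) = 0.88
  Scale D (disc): 0.51 / √(0.59·0.90) = 0.70
  Scale C (disc): 0.74 / √(0.84·0.90) = 0.85
  Scale B (disc): 0.60 / √(0.72·0.90) = 0.75
Smallest convergent = 0.88. Discriminant values: 0.30, 0.70, 0.85, 0.75; count ≥ 0.88 → 0.

0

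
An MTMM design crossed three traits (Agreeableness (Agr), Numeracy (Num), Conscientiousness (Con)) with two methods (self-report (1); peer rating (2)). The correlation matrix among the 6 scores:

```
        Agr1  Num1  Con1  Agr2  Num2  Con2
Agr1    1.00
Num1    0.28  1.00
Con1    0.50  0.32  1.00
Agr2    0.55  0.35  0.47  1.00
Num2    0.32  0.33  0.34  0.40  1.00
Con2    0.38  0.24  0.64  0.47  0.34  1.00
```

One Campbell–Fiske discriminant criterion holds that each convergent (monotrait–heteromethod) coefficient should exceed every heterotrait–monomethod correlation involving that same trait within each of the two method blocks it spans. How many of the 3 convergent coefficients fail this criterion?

Each convergent coefficient versus the relevant comparison correlations:
Agr (methods 1·2): 0.55 vs {0.28, 0.40, 0.50, 0.47} → pass.
Num (methods 1·2): 0.33 vs {0.28, 0.40, 0.32, 0.34} → fail.
Con (methods 1·2): 0.64 vs {0.50, 0.47, 0.32, 0.34} → pass.
1 of 3 fail.

1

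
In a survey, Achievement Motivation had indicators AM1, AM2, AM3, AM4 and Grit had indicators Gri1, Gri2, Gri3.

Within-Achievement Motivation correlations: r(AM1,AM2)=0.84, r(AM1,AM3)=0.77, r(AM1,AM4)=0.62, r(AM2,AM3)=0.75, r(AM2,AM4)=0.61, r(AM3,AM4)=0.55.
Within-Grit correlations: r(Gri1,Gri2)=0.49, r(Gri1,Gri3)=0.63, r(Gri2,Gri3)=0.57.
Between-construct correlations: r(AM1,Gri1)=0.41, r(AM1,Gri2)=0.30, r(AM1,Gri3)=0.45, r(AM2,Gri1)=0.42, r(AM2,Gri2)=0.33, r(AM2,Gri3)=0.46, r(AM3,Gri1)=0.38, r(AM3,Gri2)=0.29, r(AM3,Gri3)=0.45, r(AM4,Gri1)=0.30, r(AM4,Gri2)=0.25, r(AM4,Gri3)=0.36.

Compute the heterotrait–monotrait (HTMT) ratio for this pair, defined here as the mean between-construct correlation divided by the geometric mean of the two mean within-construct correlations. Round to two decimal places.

0.59

Mean heterotrait r = 4.40/12 = 0.3667.
Mean within-AM = 4.14/6 = 0.6900; mean within-Gri = 1.69/3 = 0.5633.
Geometric mean = √(0.6900 × 0.5633) = 0.6234.
HTMT = 0.3667 / 0.6234 = 0.59.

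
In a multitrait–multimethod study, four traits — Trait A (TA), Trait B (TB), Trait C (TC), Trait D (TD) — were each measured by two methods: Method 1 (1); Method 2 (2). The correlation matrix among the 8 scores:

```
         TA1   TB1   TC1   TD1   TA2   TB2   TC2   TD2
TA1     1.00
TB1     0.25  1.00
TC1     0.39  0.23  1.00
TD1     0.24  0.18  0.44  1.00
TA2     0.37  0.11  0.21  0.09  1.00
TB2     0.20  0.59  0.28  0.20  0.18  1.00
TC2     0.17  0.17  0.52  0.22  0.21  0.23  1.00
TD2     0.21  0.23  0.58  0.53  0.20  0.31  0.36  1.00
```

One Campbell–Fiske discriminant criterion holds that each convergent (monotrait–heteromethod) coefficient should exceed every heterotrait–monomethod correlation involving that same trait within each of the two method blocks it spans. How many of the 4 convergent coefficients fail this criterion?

Each convergent coefficient versus the relevant comparison correlations:
TA (methods 1·2): 0.37 vs {0.25, 0.18, 0.39, 0.21, 0.24, 0.20} → fail.
TB (methods 1·2): 0.59 vs {0.25, 0.18, 0.23, 0.23, 0.18, 0.31} → pass.
TC (methods 1·2): 0.52 vs {0.39, 0.21, 0.23, 0.23, 0.44, 0.36} → pass.
TD (methods 1·2): 0.53 vs {0.24, 0.20, 0.18, 0.31, 0.44, 0.36} → pass.
1 of 4 fail.

1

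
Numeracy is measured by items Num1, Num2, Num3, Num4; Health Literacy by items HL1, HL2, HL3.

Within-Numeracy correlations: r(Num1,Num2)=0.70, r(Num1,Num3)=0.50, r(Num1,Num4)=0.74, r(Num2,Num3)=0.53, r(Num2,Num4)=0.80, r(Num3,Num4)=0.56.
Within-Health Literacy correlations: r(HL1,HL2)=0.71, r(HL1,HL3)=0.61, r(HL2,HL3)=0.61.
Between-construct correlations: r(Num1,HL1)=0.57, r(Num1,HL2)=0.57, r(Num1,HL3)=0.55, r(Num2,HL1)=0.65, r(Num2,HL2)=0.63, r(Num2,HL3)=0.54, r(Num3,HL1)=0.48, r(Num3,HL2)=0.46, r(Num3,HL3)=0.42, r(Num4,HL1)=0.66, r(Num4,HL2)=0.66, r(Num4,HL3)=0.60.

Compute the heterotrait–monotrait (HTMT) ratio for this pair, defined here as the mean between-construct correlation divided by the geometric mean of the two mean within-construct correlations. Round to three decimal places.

0.883

Between-construct mean = 6.79/12 = 0.5658.
Mean within-Num = 3.83/6 = 0.6383; mean within-HL = 1.93/3 = 0.6433.
Geometric mean = √(0.6383 × 0.6433) = 0.6408.
HTMT = 0.5658 / 0.6408 = 0.883.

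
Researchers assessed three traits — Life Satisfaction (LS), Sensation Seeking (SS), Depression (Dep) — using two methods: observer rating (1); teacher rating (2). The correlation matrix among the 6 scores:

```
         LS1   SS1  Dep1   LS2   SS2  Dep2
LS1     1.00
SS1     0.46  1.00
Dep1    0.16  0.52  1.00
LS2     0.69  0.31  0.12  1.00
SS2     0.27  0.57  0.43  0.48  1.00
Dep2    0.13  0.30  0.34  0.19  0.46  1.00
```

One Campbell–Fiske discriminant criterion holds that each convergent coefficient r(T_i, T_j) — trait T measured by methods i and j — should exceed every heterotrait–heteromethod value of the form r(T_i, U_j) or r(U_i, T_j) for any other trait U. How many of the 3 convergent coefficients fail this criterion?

Checking each validity diagonal entry against its comparison values:
LS (methods 1·2): 0.69 vs {0.27, 0.31, 0.13, 0.12} → pass.
SS (methods 1·2): 0.57 vs {0.31, 0.27, 0.30, 0.43} → pass.
Dep (methods 1·2): 0.34 vs {0.12, 0.13, 0.43, 0.30} → fail.
1 of 3 fail.

1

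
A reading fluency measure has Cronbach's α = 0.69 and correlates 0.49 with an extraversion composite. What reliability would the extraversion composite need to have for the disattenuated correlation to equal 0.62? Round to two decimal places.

0.91

r_true = r_obs / √(r_xx · r_yy) ⇒ 0.62 = 0.49 / √(0.69 · r_yy).
√(0.69 · r_yy) = 0.49 / 0.62 = 0.7903; 0.69 · r_yy = 0.6246; r_yy = 0.6246 / 0.69 ≈ 0.91.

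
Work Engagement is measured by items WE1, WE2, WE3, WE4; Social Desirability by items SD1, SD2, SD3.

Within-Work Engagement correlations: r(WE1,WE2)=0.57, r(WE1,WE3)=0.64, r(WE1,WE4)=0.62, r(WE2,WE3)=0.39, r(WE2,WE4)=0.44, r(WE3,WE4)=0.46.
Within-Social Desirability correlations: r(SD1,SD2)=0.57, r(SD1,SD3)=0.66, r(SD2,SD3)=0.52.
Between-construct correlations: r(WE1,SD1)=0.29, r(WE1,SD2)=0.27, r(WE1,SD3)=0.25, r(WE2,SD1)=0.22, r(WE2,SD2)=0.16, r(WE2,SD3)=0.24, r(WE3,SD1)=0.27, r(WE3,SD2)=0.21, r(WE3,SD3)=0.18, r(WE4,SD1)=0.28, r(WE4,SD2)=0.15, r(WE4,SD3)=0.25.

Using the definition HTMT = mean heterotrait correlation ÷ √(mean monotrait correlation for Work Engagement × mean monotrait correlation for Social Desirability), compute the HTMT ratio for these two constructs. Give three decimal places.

Mean heterotrait r = 2.77/12 = 0.2308.
Mean within-WE = 3.12/6 = 0.5200; mean within-SD = 1.75/3 = 0.5833.
Geometric mean = √(0.5200 × 0.5833) = 0.5507.
HTMT = 0.2308 / 0.5507 = 0.419.

0.419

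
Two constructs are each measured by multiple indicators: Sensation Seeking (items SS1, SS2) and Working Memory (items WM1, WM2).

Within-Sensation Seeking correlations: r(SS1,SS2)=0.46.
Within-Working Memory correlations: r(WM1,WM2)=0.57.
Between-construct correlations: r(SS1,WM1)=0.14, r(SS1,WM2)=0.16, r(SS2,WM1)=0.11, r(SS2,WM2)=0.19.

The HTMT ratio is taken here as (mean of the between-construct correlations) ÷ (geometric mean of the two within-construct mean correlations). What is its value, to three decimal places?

Mean heterotrait r = 0.60/4 = 0.1500.
Mean within-SS = 0.46/1 = 0.4600; mean within-WM = 0.57/1 = 0.5700.
Geometric mean = √(0.4600 × 0.5700) = 0.5121.
HTMT = 0.1500 / 0.5121 = 0.293.

0.293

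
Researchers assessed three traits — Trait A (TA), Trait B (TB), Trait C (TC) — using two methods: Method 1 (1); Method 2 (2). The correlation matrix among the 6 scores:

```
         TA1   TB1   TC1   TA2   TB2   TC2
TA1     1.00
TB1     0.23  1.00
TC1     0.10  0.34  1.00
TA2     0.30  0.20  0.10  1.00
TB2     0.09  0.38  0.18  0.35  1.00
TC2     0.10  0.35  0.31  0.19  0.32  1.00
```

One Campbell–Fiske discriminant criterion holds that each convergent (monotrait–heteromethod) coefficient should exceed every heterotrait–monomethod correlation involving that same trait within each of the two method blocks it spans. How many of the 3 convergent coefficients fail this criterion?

Checking each validity diagonal entry against its comparison values:
TA (methods 1·2): 0.30 vs {0.23, 0.35, 0.10, 0.19} → fail.
TB (methods 1·2): 0.38 vs {0.23, 0.35, 0.34, 0.32} → pass.
TC (methods 1·2): 0.31 vs {0.10, 0.19, 0.34, 0.32} → fail.
2 of 3 fail.

2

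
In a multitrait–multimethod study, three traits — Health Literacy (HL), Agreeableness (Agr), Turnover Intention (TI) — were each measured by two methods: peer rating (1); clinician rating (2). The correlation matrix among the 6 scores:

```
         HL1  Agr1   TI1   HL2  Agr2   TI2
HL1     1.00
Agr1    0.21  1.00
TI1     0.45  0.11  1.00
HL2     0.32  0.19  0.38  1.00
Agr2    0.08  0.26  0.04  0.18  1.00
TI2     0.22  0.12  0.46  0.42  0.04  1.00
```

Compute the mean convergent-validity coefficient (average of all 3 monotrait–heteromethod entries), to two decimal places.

Convergent values: 0.32, 0.26, 0.46; mean = 1.04/3 = 0.35.

0.35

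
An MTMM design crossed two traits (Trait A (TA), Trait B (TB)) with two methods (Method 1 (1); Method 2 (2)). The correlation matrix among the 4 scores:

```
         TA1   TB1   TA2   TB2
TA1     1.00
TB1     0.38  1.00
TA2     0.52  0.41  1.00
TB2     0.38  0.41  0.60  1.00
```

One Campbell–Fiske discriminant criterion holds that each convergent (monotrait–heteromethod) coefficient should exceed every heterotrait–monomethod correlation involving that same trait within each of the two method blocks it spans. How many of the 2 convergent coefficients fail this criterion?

2

Checking each validity diagonal entry against its comparison values:
TA (methods 1·2): 0.52 vs {0.38, 0.60} → fail.
TB (methods 1·2): 0.41 vs {0.38, 0.60} → fail.
2 of 2 fail.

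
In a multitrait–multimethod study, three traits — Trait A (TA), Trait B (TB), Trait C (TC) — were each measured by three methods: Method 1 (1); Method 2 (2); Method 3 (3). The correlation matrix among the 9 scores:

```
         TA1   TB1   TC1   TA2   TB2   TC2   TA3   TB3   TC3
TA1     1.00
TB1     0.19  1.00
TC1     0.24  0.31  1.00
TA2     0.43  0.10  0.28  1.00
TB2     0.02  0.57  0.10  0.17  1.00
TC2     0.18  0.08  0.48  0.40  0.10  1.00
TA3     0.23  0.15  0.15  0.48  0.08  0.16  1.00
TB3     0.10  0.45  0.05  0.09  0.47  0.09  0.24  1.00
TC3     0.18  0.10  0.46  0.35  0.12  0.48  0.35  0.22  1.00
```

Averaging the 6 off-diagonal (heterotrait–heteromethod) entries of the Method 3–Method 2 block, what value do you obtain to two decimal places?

HTHM values (method 3 × method 2): 0.08, 0.16, 0.09, 0.09, 0.35, 0.12; mean = 0.89/6 = 0.15.

0.15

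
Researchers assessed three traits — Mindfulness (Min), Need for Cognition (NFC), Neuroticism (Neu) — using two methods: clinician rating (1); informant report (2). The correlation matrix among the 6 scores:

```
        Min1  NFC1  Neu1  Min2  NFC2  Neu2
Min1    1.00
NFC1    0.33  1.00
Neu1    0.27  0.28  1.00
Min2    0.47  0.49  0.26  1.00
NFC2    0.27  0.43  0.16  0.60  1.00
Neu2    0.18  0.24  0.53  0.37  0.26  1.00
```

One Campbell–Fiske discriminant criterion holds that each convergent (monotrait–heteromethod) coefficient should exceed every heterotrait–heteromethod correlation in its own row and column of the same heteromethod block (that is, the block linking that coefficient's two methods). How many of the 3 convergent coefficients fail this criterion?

Checking each validity diagonal entry against its comparison values:
Min (methods 1·2): 0.47 vs {0.27, 0.49, 0.18, 0.26} → fail.
NFC (methods 1·2): 0.43 vs {0.49, 0.27, 0.24, 0.16} → fail.
Neu (methods 1·2): 0.53 vs {0.26, 0.18, 0.16, 0.24} → pass.
2 of 3 fail.

2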